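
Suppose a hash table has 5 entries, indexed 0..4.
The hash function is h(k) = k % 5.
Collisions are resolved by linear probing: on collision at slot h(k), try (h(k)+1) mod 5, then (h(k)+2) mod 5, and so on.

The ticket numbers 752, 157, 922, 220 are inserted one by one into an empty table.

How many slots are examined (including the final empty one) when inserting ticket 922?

752 hashes to 2; slot 2 is free → place at 2.
157 hashes to 2; 2 taken → place at 3.
922 hashes to 2; 2,3 taken → place at 4.
220 hashes to 0; slot 0 is free → place at 0.
Table: [220, ∅, 752, 157, 922]

3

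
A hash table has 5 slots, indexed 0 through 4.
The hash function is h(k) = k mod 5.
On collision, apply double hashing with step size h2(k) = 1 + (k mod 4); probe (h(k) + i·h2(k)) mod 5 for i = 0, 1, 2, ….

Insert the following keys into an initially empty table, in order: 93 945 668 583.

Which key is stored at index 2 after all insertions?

583

93 hashes to 3; slot 3 is free → place at 3.
945 hashes to 0; slot 0 is free → place at 0.
668 hashes to 3, h2=1; 3 taken → place at 4.
583 hashes to 3, h2=4; 3 taken → place at 2.
Table: [945, -, 583, 93, 668]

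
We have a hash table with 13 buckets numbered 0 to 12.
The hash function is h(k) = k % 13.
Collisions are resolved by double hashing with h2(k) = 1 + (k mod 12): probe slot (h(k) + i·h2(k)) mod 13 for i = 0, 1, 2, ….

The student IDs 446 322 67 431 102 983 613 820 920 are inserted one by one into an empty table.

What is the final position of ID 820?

Insert 446: h=4, slot 4 empty => index 4.
Insert 322: h=10, slot 10 empty => index 10.
Insert 67: h=2, slot 2 empty => index 2.
Insert 431: h=2, h2=12, slot 2 occupied => index 1.
Insert 102: h=11, slot 11 empty => index 11.
Insert 983: h=8, slot 8 empty => index 8.
Insert 613: h=2, h2=2, slots 2,4 occupied => index 6.
Insert 820: h=1, h2=5, slots 1,6,11 occupied => index 3.
Insert 920: h=10, h2=9, slots 10,6,2,11 occupied => index 7.
Table: [_, 431, 67, 820, 446, _, 613, 920, 983, _, 322, 102, _]

3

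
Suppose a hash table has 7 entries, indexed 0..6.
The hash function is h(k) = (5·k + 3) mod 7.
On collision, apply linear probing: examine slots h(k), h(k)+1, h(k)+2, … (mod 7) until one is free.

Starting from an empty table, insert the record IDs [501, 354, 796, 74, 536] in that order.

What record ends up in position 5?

536

Insert 501: h=2, slot 2 empty => index 2.
Insert 354: h=2, slot 2 occupied => index 3.
Insert 796: h=0, slot 0 empty => index 0.
Insert 74: h=2, slots 2,3 occupied => index 4.
Insert 536: h=2, slots 2,3,4 occupied => index 5.
Table: [796, _, 501, 354, 74, 536, _]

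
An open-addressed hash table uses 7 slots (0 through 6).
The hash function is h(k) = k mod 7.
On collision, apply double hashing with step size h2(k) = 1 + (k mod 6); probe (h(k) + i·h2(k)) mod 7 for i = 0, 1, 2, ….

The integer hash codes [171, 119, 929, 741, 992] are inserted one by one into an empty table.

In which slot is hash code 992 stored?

171 hashes to 3; slot 3 is free -> place at 3.
119 hashes to 0; slot 0 is free -> place at 0.
929 hashes to 5; slot 5 is free -> place at 5.
741 hashes to 6; slot 6 is free -> place at 6.
992 hashes to 5, h2=3; 5 taken -> place at 1.
Table: [119, 992, _, 171, _, 929, 741]

1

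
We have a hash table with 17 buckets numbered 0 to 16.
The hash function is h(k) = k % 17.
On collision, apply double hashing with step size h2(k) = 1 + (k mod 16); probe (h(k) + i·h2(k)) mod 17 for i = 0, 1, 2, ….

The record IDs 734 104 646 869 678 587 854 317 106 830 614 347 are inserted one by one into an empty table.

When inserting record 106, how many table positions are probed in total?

734: h=3 -> slot 3
104: h=2 -> slot 2
646: h=0 -> slot 0
869: h=2, h2=6, probe 2,8 -> slot 8
678: h=15 -> slot 15
587: h=9 -> slot 9
854: h=4 -> slot 4
317: h=11 -> slot 11
106: h=4, h2=11, probe 4,15,9,3,14 -> slot 14
830: h=14, h2=15, probe 14,12 -> slot 12
614: h=2, h2=7, probe 2,9,16 -> slot 16
347: h=7 -> slot 7
Table: [646, _, 104, 734, 854, _, _, 347, 869, 587, _, 317, 830, _, 106, 678, 614]

5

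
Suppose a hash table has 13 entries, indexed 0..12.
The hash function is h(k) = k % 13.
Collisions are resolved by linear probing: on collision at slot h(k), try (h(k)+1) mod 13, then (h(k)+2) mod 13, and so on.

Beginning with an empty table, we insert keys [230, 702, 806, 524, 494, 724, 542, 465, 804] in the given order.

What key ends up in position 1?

230: h=9 => slot 9
702: h=0 => slot 0
806: h=0, probe 0,1 => slot 1
524: h=4 => slot 4
494: h=0, probe 0,1,2 => slot 2
724: h=9, probe 9,10 => slot 10
542: h=9, probe 9,10,11 => slot 11
465: h=10, probe 10,11,12 => slot 12
804: h=11, probe 11,12,0,1,2,3 => slot 3
Table: [702, 806, 494, 804, 524, -, -, -, -, 230, 724, 542, 465]

806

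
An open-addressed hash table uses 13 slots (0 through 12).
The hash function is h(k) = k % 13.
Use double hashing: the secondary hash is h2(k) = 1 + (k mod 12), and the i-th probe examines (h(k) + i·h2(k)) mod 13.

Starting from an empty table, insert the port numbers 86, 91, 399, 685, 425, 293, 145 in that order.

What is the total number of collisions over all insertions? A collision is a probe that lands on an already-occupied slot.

3

86: h=8 => slot 8
91: h=0 => slot 0
399: h=9 => slot 9
685: h=9, h2=2, probe 9,11 => slot 11
425: h=9, h2=6, probe 9,2 => slot 2
293: h=7 => slot 7
145: h=2, h2=2, probe 2,4 => slot 4
Table: [91, ., 425, ., 145, ., ., 293, 86, 399, ., 685, .]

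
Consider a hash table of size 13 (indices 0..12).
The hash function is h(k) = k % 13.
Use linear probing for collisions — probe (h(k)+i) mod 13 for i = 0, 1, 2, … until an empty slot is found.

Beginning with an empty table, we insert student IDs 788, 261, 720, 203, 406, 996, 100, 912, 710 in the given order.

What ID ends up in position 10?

996

788: h=8 -> slot 8
261: h=1 -> slot 1
720: h=5 -> slot 5
203: h=8, probe 8,9 -> slot 9
406: h=3 -> slot 3
996: h=8, probe 8,9,10 -> slot 10
100: h=9, probe 9,10,11 -> slot 11
912: h=2 -> slot 2
710: h=8, probe 8,9,10,11,12 -> slot 12
Table: [∅, 261, 912, 406, ∅, 720, ∅, ∅, 788, 203, 996, 100, 710]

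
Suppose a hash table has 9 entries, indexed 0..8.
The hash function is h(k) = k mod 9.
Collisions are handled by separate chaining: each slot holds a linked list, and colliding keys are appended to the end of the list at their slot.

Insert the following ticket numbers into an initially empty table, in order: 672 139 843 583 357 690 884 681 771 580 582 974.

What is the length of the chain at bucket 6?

Insert 672: h=6, bucket 6 empty → new chain.
Insert 139: h=4, bucket 4 empty → new chain.
Insert 843: h=6, bucket 6 nonempty → append to chain.
Insert 583: h=7, bucket 7 empty → new chain.
Insert 357: h=6, bucket 6 nonempty → append to chain.
Insert 690: h=6, bucket 6 nonempty → append to chain.
Insert 884: h=2, bucket 2 empty → new chain.
Insert 681: h=6, bucket 6 nonempty → append to chain.
Insert 771: h=6, bucket 6 nonempty → append to chain.
Insert 580: h=4, bucket 4 nonempty → append to chain.
Insert 582: h=6, bucket 6 nonempty → append to chain.
Insert 974: h=2, bucket 2 nonempty → append to chain.
Final buckets:
0: —
1: —
2: 884 -> 974
3: —
4: 139 -> 580
5: —
6: 672 -> 843 -> 357 -> 690 -> 681 -> 771 -> 582
7: 583
8: —

7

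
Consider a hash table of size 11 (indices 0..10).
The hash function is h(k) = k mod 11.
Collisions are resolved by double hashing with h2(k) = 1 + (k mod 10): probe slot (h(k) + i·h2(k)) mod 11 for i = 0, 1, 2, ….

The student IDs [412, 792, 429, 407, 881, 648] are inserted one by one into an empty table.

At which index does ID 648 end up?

Insert 412: h=5, slot 5 empty => index 5.
Insert 792: h=0, slot 0 empty => index 0.
Insert 429: h=0, h2=10, slot 0 occupied => index 10.
Insert 407: h=0, h2=8, slot 0 occupied => index 8.
Insert 881: h=1, slot 1 empty => index 1.
Insert 648: h=10, h2=9, slots 10,8 occupied => index 6.
Table: [792, 881, —, —, —, 412, 648, —, 407, —, 429]

6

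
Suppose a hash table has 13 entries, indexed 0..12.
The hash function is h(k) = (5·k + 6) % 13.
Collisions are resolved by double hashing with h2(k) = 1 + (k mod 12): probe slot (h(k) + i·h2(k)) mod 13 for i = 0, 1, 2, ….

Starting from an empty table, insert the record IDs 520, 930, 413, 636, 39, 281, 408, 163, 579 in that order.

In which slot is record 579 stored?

520: h=6 → slot 6
930: h=2 → slot 2
413: h=4 → slot 4
636: h=1 → slot 1
39: h=6, h2=4, probe 6,10 → slot 10
281: h=7 → slot 7
408: h=5 → slot 5
163: h=2, h2=8, probe 2,10,5,0 → slot 0
579: h=2, h2=4, probe 2,6,10,1,5,9 → slot 9
Table: [163, 636, 930, _, 413, 408, 520, 281, _, 579, 39, _, _]

9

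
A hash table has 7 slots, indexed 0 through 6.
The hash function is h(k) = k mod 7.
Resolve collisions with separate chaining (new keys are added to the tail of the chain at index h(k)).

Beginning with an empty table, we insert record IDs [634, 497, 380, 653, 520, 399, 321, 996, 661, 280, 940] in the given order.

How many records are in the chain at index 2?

5

Insert 634: h=4, bucket 4 empty → new chain.
Insert 497: h=0, bucket 0 empty → new chain.
Insert 380: h=2, bucket 2 empty → new chain.
Insert 653: h=2, bucket 2 nonempty → append to chain.
Insert 520: h=2, bucket 2 nonempty → append to chain.
Insert 399: h=0, bucket 0 nonempty → append to chain.
Insert 321: h=6, bucket 6 empty → new chain.
Insert 996: h=2, bucket 2 nonempty → append to chain.
Insert 661: h=3, bucket 3 empty → new chain.
Insert 280: h=0, bucket 0 nonempty → append to chain.
Insert 940: h=2, bucket 2 nonempty → append to chain.
Final buckets:
0: 497 -> 399 -> 280
1: ∅
2: 380 -> 653 -> 520 -> 996 -> 940
3: 661
4: 634
5: ∅
6: 321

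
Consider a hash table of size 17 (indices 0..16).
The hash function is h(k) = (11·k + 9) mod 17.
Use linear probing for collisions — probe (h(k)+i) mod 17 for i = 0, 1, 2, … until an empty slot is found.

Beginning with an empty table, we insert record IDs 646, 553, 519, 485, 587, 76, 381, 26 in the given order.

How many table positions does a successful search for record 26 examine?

6

Insert 646: h=9, slot 9 empty -> index 9.
Insert 553: h=6, slot 6 empty -> index 6.
Insert 519: h=6, slot 6 occupied -> index 7.
Insert 485: h=6, slots 6,7 occupied -> index 8.
Insert 587: h=6, slots 6,7,8,9 occupied -> index 10.
Insert 76: h=12, slot 12 empty -> index 12.
Insert 381: h=1, slot 1 empty -> index 1.
Insert 26: h=6, slots 6,7,8,9,10 occupied -> index 11.
Table: [∅, 381, ∅, ∅, ∅, ∅, 553, 519, 485, 646, 587, 26, 76, ∅, ∅, ∅, ∅]
Lookup 26: h=6, probe 6,7,8,9,10,11 → found at 11.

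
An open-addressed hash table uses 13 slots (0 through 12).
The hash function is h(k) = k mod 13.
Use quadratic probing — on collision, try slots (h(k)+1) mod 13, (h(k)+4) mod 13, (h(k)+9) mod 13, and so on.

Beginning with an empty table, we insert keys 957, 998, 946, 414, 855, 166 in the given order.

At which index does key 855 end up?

1

957: h=8 → slot 8
998: h=10 → slot 10
946: h=10, probe 10,11 → slot 11
414: h=11, probe 11,12 → slot 12
855: h=10, probe 10,11,1 → slot 1
166: h=10, probe 10,11,1,6 → slot 6
Table: [_, 855, _, _, _, _, 166, _, 957, _, 998, 946, 414]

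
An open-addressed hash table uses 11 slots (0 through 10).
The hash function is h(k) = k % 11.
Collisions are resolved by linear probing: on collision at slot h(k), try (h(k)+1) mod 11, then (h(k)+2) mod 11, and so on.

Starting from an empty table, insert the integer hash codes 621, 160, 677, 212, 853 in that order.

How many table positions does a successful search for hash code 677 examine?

2

Insert 621: h=5, slot 5 empty -> index 5.
Insert 160: h=6, slot 6 empty -> index 6.
Insert 677: h=6, slot 6 occupied -> index 7.
Insert 212: h=3, slot 3 empty -> index 3.
Insert 853: h=6, slots 6,7 occupied -> index 8.
Table: [∅, ∅, ∅, 212, ∅, 621, 160, 677, 853, ∅, ∅]
Lookup 677: h=6, probe 6,7 → found at 7.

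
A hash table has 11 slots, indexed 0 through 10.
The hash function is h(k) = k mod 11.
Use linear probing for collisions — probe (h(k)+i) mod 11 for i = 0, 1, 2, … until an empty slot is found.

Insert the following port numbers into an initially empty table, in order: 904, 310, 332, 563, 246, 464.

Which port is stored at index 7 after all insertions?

904: h=2 => slot 2
310: h=2, probe 2,3 => slot 3
332: h=2, probe 2,3,4 => slot 4
563: h=2, probe 2,3,4,5 => slot 5
246: h=4, probe 4,5,6 => slot 6
464: h=2, probe 2,3,4,5,6,7 => slot 7
Table: [—, —, 904, 310, 332, 563, 246, 464, —, —, —]

464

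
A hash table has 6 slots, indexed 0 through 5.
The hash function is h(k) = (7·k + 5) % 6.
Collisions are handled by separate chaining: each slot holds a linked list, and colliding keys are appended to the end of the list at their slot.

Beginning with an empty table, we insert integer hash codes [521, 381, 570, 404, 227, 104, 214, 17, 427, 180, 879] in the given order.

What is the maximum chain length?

Insert 521: h=4, bucket 4 empty -> new chain.
Insert 381: h=2, bucket 2 empty -> new chain.
Insert 570: h=5, bucket 5 empty -> new chain.
Insert 404: h=1, bucket 1 empty -> new chain.
Insert 227: h=4, bucket 4 nonempty -> append to chain.
Insert 104: h=1, bucket 1 nonempty -> append to chain.
Insert 214: h=3, bucket 3 empty -> new chain.
Insert 17: h=4, bucket 4 nonempty -> append to chain.
Insert 427: h=0, bucket 0 empty -> new chain.
Insert 180: h=5, bucket 5 nonempty -> append to chain.
Insert 879: h=2, bucket 2 nonempty -> append to chain.
Final buckets:
0: 427
1: 404 -> 104
2: 381 -> 879
3: 214
4: 521 -> 227 -> 17
5: 570 -> 180

3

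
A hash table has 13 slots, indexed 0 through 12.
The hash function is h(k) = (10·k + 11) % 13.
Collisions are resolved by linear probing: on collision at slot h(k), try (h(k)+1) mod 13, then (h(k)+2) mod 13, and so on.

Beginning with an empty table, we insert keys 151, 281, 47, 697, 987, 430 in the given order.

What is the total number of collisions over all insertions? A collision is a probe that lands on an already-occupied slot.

9

Insert 151: h=0, slot 0 empty -> index 0.
Insert 281: h=0, slot 0 occupied -> index 1.
Insert 47: h=0, slots 0,1 occupied -> index 2.
Insert 697: h=0, slots 0,1,2 occupied -> index 3.
Insert 987: h=1, slots 1,2,3 occupied -> index 4.
Insert 430: h=8, slot 8 empty -> index 8.
Table: [151, 281, 47, 697, 987, _, _, _, 430, _, _, _, _]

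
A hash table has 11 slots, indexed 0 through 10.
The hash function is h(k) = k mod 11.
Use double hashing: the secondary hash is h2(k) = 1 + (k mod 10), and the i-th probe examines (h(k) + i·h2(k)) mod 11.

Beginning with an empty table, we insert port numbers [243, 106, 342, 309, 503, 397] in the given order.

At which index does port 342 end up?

243: h=1 -> slot 1
106: h=7 -> slot 7
342: h=1, h2=3, probe 1,4 -> slot 4
309: h=1, h2=10, probe 1,0 -> slot 0
503: h=8 -> slot 8
397: h=1, h2=8, probe 1,9 -> slot 9
Table: [309, 243, _, _, 342, _, _, 106, 503, 397, _]

4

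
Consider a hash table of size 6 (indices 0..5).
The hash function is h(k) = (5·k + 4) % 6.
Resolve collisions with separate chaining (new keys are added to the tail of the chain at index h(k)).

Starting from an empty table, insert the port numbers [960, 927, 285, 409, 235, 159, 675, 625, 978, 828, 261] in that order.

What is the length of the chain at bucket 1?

5

Insert 960: h=4, bucket 4 empty -> new chain.
Insert 927: h=1, bucket 1 empty -> new chain.
Insert 285: h=1, bucket 1 nonempty -> append to chain.
Insert 409: h=3, bucket 3 empty -> new chain.
Insert 235: h=3, bucket 3 nonempty -> append to chain.
Insert 159: h=1, bucket 1 nonempty -> append to chain.
Insert 675: h=1, bucket 1 nonempty -> append to chain.
Insert 625: h=3, bucket 3 nonempty -> append to chain.
Insert 978: h=4, bucket 4 nonempty -> append to chain.
Insert 828: h=4, bucket 4 nonempty -> append to chain.
Insert 261: h=1, bucket 1 nonempty -> append to chain.
Final buckets:
0: -
1: 927 -> 285 -> 159 -> 675 -> 261
2: -
3: 409 -> 235 -> 625
4: 960 -> 978 -> 828
5: -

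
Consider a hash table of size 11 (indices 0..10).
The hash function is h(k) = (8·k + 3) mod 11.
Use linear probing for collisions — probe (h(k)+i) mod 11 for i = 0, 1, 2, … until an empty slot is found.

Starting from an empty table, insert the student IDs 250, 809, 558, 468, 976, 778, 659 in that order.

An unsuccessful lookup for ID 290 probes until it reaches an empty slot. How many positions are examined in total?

250: h=1 → slot 1
809: h=7 → slot 7
558: h=1, probe 1,2 → slot 2
468: h=7, probe 7,8 → slot 8
976: h=1, probe 1,2,3 → slot 3
778: h=1, probe 1,2,3,4 → slot 4
659: h=6 → slot 6
Table: [., 250, 558, 976, 778, ., 659, 809, 468, ., .]
Lookup 290: h=2, probe 2,3,4,5 → slot 5 empty, not found.

4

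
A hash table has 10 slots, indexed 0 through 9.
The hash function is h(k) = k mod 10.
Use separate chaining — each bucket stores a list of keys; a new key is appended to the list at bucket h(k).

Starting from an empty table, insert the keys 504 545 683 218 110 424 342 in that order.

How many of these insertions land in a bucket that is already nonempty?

1

Insert 504: h=4, bucket 4 empty -> new chain.
Insert 545: h=5, bucket 5 empty -> new chain.
Insert 683: h=3, bucket 3 empty -> new chain.
Insert 218: h=8, bucket 8 empty -> new chain.
Insert 110: h=0, bucket 0 empty -> new chain.
Insert 424: h=4, bucket 4 nonempty -> append to chain.
Insert 342: h=2, bucket 2 empty -> new chain.
Final buckets:
0: 110
1: -
2: 342
3: 683
4: 504 -> 424
5: 545
6: -
7: -
8: 218
9: -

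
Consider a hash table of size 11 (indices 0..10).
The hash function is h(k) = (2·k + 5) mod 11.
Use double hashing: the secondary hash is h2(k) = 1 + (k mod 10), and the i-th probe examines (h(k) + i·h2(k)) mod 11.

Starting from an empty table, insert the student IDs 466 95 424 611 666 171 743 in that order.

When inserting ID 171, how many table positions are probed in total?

Insert 466: h=2, slot 2 empty → index 2.
Insert 95: h=8, slot 8 empty → index 8.
Insert 424: h=6, slot 6 empty → index 6.
Insert 611: h=6, h2=2, slots 6,8 occupied → index 10.
Insert 666: h=6, h2=7, slots 6,2 occupied → index 9.
Insert 171: h=6, h2=2, slots 6,8,10 occupied → index 1.
Insert 743: h=6, h2=4, slots 6,10 occupied → index 3.
Table: [_, 171, 466, 743, _, _, 424, _, 95, 666, 611]

4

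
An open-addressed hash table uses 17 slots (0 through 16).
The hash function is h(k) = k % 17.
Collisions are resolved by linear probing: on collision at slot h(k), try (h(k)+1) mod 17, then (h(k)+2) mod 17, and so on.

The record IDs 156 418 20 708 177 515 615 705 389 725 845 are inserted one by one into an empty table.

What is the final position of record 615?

156 hashes to 3; slot 3 is free -> place at 3.
418 hashes to 10; slot 10 is free -> place at 10.
20 hashes to 3; 3 taken -> place at 4.
708 hashes to 11; slot 11 is free -> place at 11.
177 hashes to 7; slot 7 is free -> place at 7.
515 hashes to 5; slot 5 is free -> place at 5.
615 hashes to 3; 3,4,5 taken -> place at 6.
705 hashes to 8; slot 8 is free -> place at 8.
389 hashes to 15; slot 15 is free -> place at 15.
725 hashes to 11; 11 taken -> place at 12.
845 hashes to 12; 12 taken -> place at 13.
Table: [., ., ., 156, 20, 515, 615, 177, 705, ., 418, 708, 725, 845, ., 389, .]

6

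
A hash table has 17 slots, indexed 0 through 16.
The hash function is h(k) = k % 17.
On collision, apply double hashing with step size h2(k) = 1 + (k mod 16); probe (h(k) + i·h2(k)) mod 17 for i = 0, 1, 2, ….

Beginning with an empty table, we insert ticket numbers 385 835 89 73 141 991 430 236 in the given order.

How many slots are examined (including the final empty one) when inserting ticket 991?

Insert 385: h=11, slot 11 empty → index 11.
Insert 835: h=2, slot 2 empty → index 2.
Insert 89: h=4, slot 4 empty → index 4.
Insert 73: h=5, slot 5 empty → index 5.
Insert 141: h=5, h2=14, slots 5,2 occupied → index 16.
Insert 991: h=5, h2=16, slots 5,4 occupied → index 3.
Insert 430: h=5, h2=15, slots 5,3 occupied → index 1.
Insert 236: h=15, slot 15 empty → index 15.
Table: [∅, 430, 835, 991, 89, 73, ∅, ∅, ∅, ∅, ∅, 385, ∅, ∅, ∅, 236, 141]

3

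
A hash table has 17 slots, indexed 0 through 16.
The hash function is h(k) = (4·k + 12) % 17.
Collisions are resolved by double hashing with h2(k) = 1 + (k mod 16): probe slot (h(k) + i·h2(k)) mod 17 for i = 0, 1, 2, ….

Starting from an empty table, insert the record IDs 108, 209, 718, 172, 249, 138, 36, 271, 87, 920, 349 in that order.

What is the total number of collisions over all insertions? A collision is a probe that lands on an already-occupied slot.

12

Insert 108: h=2, slot 2 empty -> index 2.
Insert 209: h=15, slot 15 empty -> index 15.
Insert 718: h=11, slot 11 empty -> index 11.
Insert 172: h=3, slot 3 empty -> index 3.
Insert 249: h=5, slot 5 empty -> index 5.
Insert 138: h=3, h2=11, slot 3 occupied -> index 14.
Insert 36: h=3, h2=5, slot 3 occupied -> index 8.
Insert 271: h=8, h2=16, slot 8 occupied -> index 7.
Insert 87: h=3, h2=8, slots 3,11,2 occupied -> index 10.
Insert 920: h=3, h2=9, slot 3 occupied -> index 12.
Insert 349: h=14, h2=14, slots 14,11,8,5,2 occupied -> index 16.
Table: [—, —, 108, 172, —, 249, —, 271, 36, —, 87, 718, 920, —, 138, 209, 349]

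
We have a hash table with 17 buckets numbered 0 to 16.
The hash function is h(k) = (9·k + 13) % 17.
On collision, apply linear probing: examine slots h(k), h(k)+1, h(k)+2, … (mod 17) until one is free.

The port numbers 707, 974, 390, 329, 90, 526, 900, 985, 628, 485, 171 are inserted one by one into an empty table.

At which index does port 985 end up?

9

Insert 707: h=1, slot 1 empty → index 1.
Insert 974: h=7, slot 7 empty → index 7.
Insert 390: h=4, slot 4 empty → index 4.
Insert 329: h=16, slot 16 empty → index 16.
Insert 90: h=7, slot 7 occupied → index 8.
Insert 526: h=4, slot 4 occupied → index 5.
Insert 900: h=4, slots 4,5 occupied → index 6.
Insert 985: h=4, slots 4,5,6,7,8 occupied → index 9.
Insert 628: h=4, slots 4,5,6,7,8,9 occupied → index 10.
Insert 485: h=9, slots 9,10 occupied → index 11.
Insert 171: h=5, slots 5,6,7,8,9,10,11 occupied → index 12.
Table: [_, 707, _, _, 390, 526, 900, 974, 90, 985, 628, 485, 171, _, _, _, 329]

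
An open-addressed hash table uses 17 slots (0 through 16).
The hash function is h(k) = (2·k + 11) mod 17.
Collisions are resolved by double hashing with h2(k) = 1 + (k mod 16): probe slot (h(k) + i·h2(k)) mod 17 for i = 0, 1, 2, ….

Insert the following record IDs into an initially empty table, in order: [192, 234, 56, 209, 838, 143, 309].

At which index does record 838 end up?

11

Insert 192: h=4, slot 4 empty => index 4.
Insert 234: h=3, slot 3 empty => index 3.
Insert 56: h=4, h2=9, slot 4 occupied => index 13.
Insert 209: h=4, h2=2, slot 4 occupied => index 6.
Insert 838: h=4, h2=7, slot 4 occupied => index 11.
Insert 143: h=8, slot 8 empty => index 8.
Insert 309: h=0, slot 0 empty => index 0.
Table: [309, -, -, 234, 192, -, 209, -, 143, -, -, 838, -, 56, -, -, -]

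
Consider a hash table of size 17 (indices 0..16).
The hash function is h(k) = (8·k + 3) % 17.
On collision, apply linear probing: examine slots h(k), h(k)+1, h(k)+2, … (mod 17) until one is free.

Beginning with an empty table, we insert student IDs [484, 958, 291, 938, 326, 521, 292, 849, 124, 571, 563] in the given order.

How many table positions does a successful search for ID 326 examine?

2

484: h=16 => slot 16
958: h=0 => slot 0
291: h=2 => slot 2
938: h=10 => slot 10
326: h=10, probe 10,11 => slot 11
521: h=6 => slot 6
292: h=10, probe 10,11,12 => slot 12
849: h=12, probe 12,13 => slot 13
124: h=9 => slot 9
571: h=15 => slot 15
563: h=2, probe 2,3 => slot 3
Table: [958, -, 291, 563, -, -, 521, -, -, 124, 938, 326, 292, 849, -, 571, 484]
Lookup 326: h=10, probe 10,11 → found at 11.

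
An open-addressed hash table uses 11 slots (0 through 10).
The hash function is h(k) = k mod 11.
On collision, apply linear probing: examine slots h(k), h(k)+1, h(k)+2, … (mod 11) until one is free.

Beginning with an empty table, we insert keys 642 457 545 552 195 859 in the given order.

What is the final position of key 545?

7

642: h=4 → slot 4
457: h=6 → slot 6
545: h=6, probe 6,7 → slot 7
552: h=2 → slot 2
195: h=8 → slot 8
859: h=1 → slot 1
Table: [-, 859, 552, -, 642, -, 457, 545, 195, -, -]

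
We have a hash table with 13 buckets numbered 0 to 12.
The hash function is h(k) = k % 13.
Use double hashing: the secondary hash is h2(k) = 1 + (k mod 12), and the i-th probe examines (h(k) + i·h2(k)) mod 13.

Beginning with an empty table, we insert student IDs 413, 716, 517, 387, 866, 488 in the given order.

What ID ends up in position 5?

413 hashes to 10; slot 10 is free -> place at 10.
716 hashes to 1; slot 1 is free -> place at 1.
517 hashes to 10, h2=2; 10 taken -> place at 12.
387 hashes to 10, h2=4; 10,1 taken -> place at 5.
866 hashes to 8; slot 8 is free -> place at 8.
488 hashes to 7; slot 7 is free -> place at 7.
Table: [∅, 716, ∅, ∅, ∅, 387, ∅, 488, 866, ∅, 413, ∅, 517]

387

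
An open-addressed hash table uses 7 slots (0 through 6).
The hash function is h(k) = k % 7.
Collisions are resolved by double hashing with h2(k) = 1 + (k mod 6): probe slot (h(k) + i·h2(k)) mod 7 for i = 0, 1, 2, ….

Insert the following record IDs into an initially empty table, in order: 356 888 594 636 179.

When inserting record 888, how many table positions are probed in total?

356: h=6 => slot 6
888: h=6, h2=1, probe 6,0 => slot 0
594: h=6, h2=1, probe 6,0,1 => slot 1
636: h=6, h2=1, probe 6,0,1,2 => slot 2
179: h=4 => slot 4
Table: [888, 594, 636, ., 179, ., 356]

2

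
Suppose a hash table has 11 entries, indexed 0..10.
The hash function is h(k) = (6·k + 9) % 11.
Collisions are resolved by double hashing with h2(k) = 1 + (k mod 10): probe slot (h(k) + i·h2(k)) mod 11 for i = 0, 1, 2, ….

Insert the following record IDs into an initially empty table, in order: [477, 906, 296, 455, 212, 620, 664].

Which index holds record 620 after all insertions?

1

477 hashes to 0; slot 0 is free -> place at 0.
906 hashes to 0, h2=7; 0 taken -> place at 7.
296 hashes to 3; slot 3 is free -> place at 3.
455 hashes to 0, h2=6; 0 taken -> place at 6.
212 hashes to 5; slot 5 is free -> place at 5.
620 hashes to 0, h2=1; 0 taken -> place at 1.
664 hashes to 0, h2=5; 0,5 taken -> place at 10.
Table: [477, 620, _, 296, _, 212, 455, 906, _, _, 664]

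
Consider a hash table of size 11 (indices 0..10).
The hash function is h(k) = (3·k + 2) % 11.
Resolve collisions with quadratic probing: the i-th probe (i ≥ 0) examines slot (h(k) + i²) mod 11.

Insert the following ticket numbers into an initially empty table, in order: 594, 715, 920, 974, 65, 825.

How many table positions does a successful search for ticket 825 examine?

Insert 594: h=2, slot 2 empty → index 2.
Insert 715: h=2, slot 2 occupied → index 3.
Insert 920: h=1, slot 1 empty → index 1.
Insert 974: h=9, slot 9 empty → index 9.
Insert 65: h=10, slot 10 empty → index 10.
Insert 825: h=2, slots 2,3 occupied → index 6.
Table: [., 920, 594, 715, ., ., 825, ., ., 974, 65]
Lookup 825: h=2, probe 2,3,6 → found at 6.

3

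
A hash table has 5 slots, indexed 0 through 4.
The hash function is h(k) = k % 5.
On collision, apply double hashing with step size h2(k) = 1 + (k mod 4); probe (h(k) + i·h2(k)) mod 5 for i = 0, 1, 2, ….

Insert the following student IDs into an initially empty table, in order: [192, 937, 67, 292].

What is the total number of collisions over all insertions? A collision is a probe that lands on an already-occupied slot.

Insert 192: h=2, slot 2 empty -> index 2.
Insert 937: h=2, h2=2, slot 2 occupied -> index 4.
Insert 67: h=2, h2=4, slot 2 occupied -> index 1.
Insert 292: h=2, h2=1, slot 2 occupied -> index 3.
Table: [_, 67, 192, 292, 937]

3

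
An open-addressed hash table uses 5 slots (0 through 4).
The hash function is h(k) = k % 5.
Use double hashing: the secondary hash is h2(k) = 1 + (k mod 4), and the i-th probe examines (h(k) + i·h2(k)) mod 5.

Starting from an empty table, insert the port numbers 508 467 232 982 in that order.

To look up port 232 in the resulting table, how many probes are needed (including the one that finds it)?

508 hashes to 3; slot 3 is free => place at 3.
467 hashes to 2; slot 2 is free => place at 2.
232 hashes to 2, h2=1; 2,3 taken => place at 4.
982 hashes to 2, h2=3; 2 taken => place at 0.
Table: [982, _, 467, 508, 232]
Lookup 232: h=2, h2=1, probe 2,3,4 → found at 4.

3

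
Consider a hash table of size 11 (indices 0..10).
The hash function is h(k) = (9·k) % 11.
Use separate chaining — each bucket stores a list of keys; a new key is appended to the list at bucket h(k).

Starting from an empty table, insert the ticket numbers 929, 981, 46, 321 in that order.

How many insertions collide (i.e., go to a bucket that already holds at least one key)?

2

929 -> bucket 1
981 -> bucket 7
46 -> bucket 7 (collision)
321 -> bucket 7 (collision)
Final buckets:
0: -
1: 929
2: -
3: -
4: -
5: -
6: -
7: 981 -> 46 -> 321
8: -
9: -
10: -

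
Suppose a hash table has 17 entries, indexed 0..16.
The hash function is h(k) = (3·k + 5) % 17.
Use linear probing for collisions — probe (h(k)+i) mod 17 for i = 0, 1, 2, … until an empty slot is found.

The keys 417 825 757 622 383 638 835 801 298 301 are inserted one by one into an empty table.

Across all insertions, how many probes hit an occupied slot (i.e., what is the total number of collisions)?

19

Insert 417: h=15, slot 15 empty -> index 15.
Insert 825: h=15, slot 15 occupied -> index 16.
Insert 757: h=15, slots 15,16 occupied -> index 0.
Insert 622: h=1, slot 1 empty -> index 1.
Insert 383: h=15, slots 15,16,0,1 occupied -> index 2.
Insert 638: h=15, slots 15,16,0,1,2 occupied -> index 3.
Insert 835: h=11, slot 11 empty -> index 11.
Insert 801: h=11, slot 11 occupied -> index 12.
Insert 298: h=15, slots 15,16,0,1,2,3 occupied -> index 4.
Insert 301: h=7, slot 7 empty -> index 7.
Table: [757, 622, 383, 638, 298, —, —, 301, —, —, —, 835, 801, —, —, 417, 825]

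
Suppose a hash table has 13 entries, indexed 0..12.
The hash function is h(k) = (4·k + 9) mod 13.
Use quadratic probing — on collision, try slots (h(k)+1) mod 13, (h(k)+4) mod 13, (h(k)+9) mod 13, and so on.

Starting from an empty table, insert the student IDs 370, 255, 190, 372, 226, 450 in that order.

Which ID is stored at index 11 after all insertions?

450

370 hashes to 7; slot 7 is free => place at 7.
255 hashes to 2; slot 2 is free => place at 2.
190 hashes to 2; 2 taken => place at 3.
372 hashes to 2; 2,3 taken => place at 6.
226 hashes to 3; 3 taken => place at 4.
450 hashes to 2; 2,3,6 taken => place at 11.
Table: [-, -, 255, 190, 226, -, 372, 370, -, -, -, 450, -]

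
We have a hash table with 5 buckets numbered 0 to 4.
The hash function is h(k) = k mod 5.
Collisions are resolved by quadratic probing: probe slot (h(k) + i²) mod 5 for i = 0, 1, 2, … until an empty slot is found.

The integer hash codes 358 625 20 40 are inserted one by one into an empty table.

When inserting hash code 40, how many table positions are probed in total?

3

358: h=3 => slot 3
625: h=0 => slot 0
20: h=0, probe 0,1 => slot 1
40: h=0, probe 0,1,4 => slot 4
Table: [625, 20, ., 358, 40]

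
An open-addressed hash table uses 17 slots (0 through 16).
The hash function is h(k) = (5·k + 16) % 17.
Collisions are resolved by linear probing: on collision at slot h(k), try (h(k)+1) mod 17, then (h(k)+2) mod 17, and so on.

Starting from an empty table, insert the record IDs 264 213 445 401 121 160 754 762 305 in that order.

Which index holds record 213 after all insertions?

264: h=10 → slot 10
213: h=10, probe 10,11 → slot 11
445: h=14 → slot 14
401: h=15 → slot 15
121: h=9 → slot 9
160: h=0 → slot 0
754: h=12 → slot 12
762: h=1 → slot 1
305: h=11, probe 11,12,13 → slot 13
Table: [160, 762, ., ., ., ., ., ., ., 121, 264, 213, 754, 305, 445, 401, .]

11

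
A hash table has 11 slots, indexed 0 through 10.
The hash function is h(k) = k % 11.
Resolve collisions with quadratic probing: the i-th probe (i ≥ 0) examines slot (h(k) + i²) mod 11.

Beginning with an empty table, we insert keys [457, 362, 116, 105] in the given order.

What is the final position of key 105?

457 hashes to 6; slot 6 is free -> place at 6.
362 hashes to 10; slot 10 is free -> place at 10.
116 hashes to 6; 6 taken -> place at 7.
105 hashes to 6; 6,7,10 taken -> place at 4.
Table: [∅, ∅, ∅, ∅, 105, ∅, 457, 116, ∅, ∅, 362]

4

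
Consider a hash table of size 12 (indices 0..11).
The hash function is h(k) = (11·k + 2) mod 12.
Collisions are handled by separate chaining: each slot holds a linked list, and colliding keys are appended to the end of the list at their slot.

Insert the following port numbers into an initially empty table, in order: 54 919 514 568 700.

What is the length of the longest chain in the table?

54 → bucket 8
919 → bucket 7
514 → bucket 4
568 → bucket 10
700 → bucket 10 (collision)
Final buckets:
0: -
1: -
2: -
3: -
4: 514
5: -
6: -
7: 919
8: 54
9: -
10: 568 -> 700
11: -

2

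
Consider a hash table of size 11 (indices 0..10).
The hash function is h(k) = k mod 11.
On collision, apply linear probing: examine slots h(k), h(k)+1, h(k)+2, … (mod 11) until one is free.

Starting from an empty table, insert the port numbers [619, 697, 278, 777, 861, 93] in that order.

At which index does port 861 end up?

6

619 hashes to 3; slot 3 is free -> place at 3.
697 hashes to 4; slot 4 is free -> place at 4.
278 hashes to 3; 3,4 taken -> place at 5.
777 hashes to 7; slot 7 is free -> place at 7.
861 hashes to 3; 3,4,5 taken -> place at 6.
93 hashes to 5; 5,6,7 taken -> place at 8.
Table: [_, _, _, 619, 697, 278, 861, 777, 93, _, _]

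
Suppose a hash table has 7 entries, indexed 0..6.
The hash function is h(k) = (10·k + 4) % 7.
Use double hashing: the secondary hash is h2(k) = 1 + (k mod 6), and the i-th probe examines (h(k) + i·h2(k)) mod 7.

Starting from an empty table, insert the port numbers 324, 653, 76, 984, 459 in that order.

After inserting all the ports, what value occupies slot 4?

984

324 hashes to 3; slot 3 is free -> place at 3.
653 hashes to 3, h2=6; 3 taken -> place at 2.
76 hashes to 1; slot 1 is free -> place at 1.
984 hashes to 2, h2=1; 2,3 taken -> place at 4.
459 hashes to 2, h2=4; 2 taken -> place at 6.
Table: [—, 76, 653, 324, 984, —, 459]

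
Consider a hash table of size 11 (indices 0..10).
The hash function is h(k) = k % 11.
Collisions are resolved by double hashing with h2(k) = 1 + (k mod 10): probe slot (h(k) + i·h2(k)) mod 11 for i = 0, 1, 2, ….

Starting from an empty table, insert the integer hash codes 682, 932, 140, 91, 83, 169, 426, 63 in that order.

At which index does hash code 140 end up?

Insert 682: h=0, slot 0 empty → index 0.
Insert 932: h=8, slot 8 empty → index 8.
Insert 140: h=8, h2=1, slot 8 occupied → index 9.
Insert 91: h=3, slot 3 empty → index 3.
Insert 83: h=6, slot 6 empty → index 6.
Insert 169: h=4, slot 4 empty → index 4.
Insert 426: h=8, h2=7, slots 8,4,0 occupied → index 7.
Insert 63: h=8, h2=4, slot 8 occupied → index 1.
Table: [682, 63, -, 91, 169, -, 83, 426, 932, 140, -]

9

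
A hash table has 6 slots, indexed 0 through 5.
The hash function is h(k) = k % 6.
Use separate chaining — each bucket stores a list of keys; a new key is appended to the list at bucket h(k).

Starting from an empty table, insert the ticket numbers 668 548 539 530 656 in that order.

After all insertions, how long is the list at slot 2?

668 -> bucket 2
548 -> bucket 2 (collision)
539 -> bucket 5
530 -> bucket 2 (collision)
656 -> bucket 2 (collision)
Final buckets:
0: _
1: _
2: 668 -> 548 -> 530 -> 656
3: _
4: _
5: 539

4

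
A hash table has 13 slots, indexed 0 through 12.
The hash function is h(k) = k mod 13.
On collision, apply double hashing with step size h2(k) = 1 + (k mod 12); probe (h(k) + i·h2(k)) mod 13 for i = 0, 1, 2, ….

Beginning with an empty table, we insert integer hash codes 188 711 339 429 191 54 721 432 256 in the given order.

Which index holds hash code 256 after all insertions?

188: h=6 -> slot 6
711: h=9 -> slot 9
339: h=1 -> slot 1
429: h=0 -> slot 0
191: h=9, h2=12, probe 9,8 -> slot 8
54: h=2 -> slot 2
721: h=6, h2=2, probe 6,8,10 -> slot 10
432: h=3 -> slot 3
256: h=9, h2=5, probe 9,1,6,11 -> slot 11
Table: [429, 339, 54, 432, ., ., 188, ., 191, 711, 721, 256, .]

11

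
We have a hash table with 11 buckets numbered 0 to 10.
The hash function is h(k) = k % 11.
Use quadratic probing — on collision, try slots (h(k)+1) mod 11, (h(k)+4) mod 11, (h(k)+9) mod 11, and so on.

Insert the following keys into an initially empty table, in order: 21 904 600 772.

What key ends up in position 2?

Insert 21: h=10, slot 10 empty → index 10.
Insert 904: h=2, slot 2 empty → index 2.
Insert 600: h=6, slot 6 empty → index 6.
Insert 772: h=2, slot 2 occupied → index 3.
Table: [., ., 904, 772, ., ., 600, ., ., ., 21]

904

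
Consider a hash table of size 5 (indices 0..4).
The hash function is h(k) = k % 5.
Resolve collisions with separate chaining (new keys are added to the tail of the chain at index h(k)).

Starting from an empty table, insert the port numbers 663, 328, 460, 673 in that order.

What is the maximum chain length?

3

Insert 663: h=3, bucket 3 empty → new chain.
Insert 328: h=3, bucket 3 nonempty → append to chain.
Insert 460: h=0, bucket 0 empty → new chain.
Insert 673: h=3, bucket 3 nonempty → append to chain.
Final buckets:
0: 460
1: -
2: -
3: 663 -> 328 -> 673
4: -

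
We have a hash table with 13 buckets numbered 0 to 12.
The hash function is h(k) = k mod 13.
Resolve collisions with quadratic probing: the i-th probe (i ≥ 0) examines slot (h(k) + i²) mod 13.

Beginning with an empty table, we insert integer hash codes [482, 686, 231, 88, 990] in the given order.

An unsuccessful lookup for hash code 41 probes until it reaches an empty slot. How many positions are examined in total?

Insert 482: h=1, slot 1 empty -> index 1.
Insert 686: h=10, slot 10 empty -> index 10.
Insert 231: h=10, slot 10 occupied -> index 11.
Insert 88: h=10, slots 10,11,1 occupied -> index 6.
Insert 990: h=2, slot 2 empty -> index 2.
Table: [_, 482, 990, _, _, _, 88, _, _, _, 686, 231, _]
Lookup 41: h=2, probe 2,3 → slot 3 empty, not found.

2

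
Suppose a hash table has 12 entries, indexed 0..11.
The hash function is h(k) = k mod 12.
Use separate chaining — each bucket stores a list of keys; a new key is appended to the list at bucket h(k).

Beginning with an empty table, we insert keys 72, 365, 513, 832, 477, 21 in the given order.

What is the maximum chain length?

3

72 -> bucket 0
365 -> bucket 5
513 -> bucket 9
832 -> bucket 4
477 -> bucket 9 (collision)
21 -> bucket 9 (collision)
Final buckets:
0: 72
1: _
2: _
3: _
4: 832
5: 365
6: _
7: _
8: _
9: 513 -> 477 -> 21
10: _
11: _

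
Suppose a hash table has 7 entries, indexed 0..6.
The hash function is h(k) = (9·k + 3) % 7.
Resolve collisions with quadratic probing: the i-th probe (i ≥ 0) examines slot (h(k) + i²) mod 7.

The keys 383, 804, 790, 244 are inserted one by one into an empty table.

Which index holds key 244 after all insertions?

383: h=6 → slot 6
804: h=1 → slot 1
790: h=1, probe 1,2 → slot 2
244: h=1, probe 1,2,5 → slot 5
Table: [_, 804, 790, _, _, 244, 383]

5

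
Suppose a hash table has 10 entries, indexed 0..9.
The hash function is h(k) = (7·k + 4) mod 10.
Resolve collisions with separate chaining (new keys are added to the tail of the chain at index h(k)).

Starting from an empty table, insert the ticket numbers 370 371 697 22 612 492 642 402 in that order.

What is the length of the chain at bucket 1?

Insert 370: h=4, bucket 4 empty -> new chain.
Insert 371: h=1, bucket 1 empty -> new chain.
Insert 697: h=3, bucket 3 empty -> new chain.
Insert 22: h=8, bucket 8 empty -> new chain.
Insert 612: h=8, bucket 8 nonempty -> append to chain.
Insert 492: h=8, bucket 8 nonempty -> append to chain.
Insert 642: h=8, bucket 8 nonempty -> append to chain.
Insert 402: h=8, bucket 8 nonempty -> append to chain.
Final buckets:
0: —
1: 371
2: —
3: 697
4: 370
5: —
6: —
7: —
8: 22 -> 612 -> 492 -> 642 -> 402
9: —

1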